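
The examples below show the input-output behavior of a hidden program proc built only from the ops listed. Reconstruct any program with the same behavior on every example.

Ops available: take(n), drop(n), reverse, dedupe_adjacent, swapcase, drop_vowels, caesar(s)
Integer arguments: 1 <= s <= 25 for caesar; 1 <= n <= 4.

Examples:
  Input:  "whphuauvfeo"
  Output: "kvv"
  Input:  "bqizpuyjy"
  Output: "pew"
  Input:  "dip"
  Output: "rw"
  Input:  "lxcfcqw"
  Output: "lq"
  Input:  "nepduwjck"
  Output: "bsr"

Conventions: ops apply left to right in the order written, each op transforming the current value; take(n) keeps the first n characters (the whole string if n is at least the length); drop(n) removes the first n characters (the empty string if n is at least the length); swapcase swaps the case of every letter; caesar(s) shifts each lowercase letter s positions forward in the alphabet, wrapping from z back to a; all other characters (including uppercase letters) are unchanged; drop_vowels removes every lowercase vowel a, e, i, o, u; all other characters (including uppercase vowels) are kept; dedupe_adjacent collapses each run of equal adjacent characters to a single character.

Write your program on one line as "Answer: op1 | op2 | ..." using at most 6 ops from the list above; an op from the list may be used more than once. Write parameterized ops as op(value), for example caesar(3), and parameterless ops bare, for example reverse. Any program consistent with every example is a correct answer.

caesar(15) | swapcase | take(4) | swapcase | drop_vowels | caesar(25)

Check, running the answer program on each example:
  "whphuauvfeo" -> "lwewjpjkutd" -> "LWEWJPJKUTD" -> "LWEW" -> "lwew" -> "lww" -> "kvv"
  "bqizpuyjy" -> "qfxoejnyn" -> "QFXOEJNYN" -> "QFXO" -> "qfxo" -> "qfx" -> "pew"
  "dip" -> "sxe" -> "SXE" -> "SXE" -> "sxe" -> "sx" -> "rw"
  "lxcfcqw" -> "amrurfl" -> "AMRURFL" -> "AMRU" -> "amru" -> "mr" -> "lq"
  "nepduwjck" -> "ctesjlyrz" -> "CTESJLYRZ" -> "CTES" -> "ctes" -> "cts" -> "bsr"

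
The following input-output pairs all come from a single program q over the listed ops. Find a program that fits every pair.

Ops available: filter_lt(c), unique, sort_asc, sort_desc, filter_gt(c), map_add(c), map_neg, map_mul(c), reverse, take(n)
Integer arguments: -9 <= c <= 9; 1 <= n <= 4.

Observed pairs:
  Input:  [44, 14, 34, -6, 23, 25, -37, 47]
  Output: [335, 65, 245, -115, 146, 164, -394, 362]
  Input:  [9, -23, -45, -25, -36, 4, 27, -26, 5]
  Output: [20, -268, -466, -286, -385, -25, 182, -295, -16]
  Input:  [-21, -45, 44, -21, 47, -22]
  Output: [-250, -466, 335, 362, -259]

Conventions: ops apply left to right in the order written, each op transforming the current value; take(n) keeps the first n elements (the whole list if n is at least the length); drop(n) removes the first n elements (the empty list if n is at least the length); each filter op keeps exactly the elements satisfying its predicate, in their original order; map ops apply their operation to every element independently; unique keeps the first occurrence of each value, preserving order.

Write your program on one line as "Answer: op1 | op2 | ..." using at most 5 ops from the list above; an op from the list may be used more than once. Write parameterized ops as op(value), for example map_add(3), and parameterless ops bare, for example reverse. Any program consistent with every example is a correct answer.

map_neg | map_add(6) | map_mul(-9) | map_add(-7) | unique

Check, running the answer program on each example:
  [44, 14, 34, -6, 23, 25, -37, 47] -> [-44, -14, -34, 6, -23, -25, 37, -47] -> [-38, -8, -28, 12, -17, -19, 43, -41] -> [342, 72, 252, -108, 153, 171, -387, 369] -> [335, 65, 245, -115, 146, 164, -394, 362] -> [335, 65, 245, -115, 146, 164, -394, 362]
  [9, -23, -45, -25, -36, 4, 27, -26, 5] -> [-9, 23, 45, 25, 36, -4, -27, 26, -5] -> [-3, 29, 51, 31, 42, 2, -21, 32, 1] -> [27, -261, -459, -279, -378, -18, 189, -288, -9] -> [20, -268, -466, -286, -385, -25, 182, -295, -16] -> [20, -268, -466, -286, -385, -25, 182, -295, -16]
  [-21, -45, 44, -21, 47, -22] -> [21, 45, -44, 21, -47, 22] -> [27, 51, -38, 27, -41, 28] -> [-243, -459, 342, -243, 369, -252] -> [-250, -466, 335, -250, 362, -259] -> [-250, -466, 335, 362, -259]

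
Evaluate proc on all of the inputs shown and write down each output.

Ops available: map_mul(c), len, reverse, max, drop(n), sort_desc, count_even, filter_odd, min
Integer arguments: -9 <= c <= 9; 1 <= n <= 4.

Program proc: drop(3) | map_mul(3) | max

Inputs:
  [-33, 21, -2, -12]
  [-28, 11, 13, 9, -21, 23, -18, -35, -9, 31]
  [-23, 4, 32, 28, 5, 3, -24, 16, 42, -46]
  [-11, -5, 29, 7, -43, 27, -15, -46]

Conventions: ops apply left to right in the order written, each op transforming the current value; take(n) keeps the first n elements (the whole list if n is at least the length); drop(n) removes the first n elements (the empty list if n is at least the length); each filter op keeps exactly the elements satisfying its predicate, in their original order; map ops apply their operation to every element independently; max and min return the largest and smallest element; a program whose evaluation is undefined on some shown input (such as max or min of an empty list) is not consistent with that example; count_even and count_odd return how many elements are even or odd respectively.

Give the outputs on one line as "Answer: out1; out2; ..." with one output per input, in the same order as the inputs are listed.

-36; 93; 126; 81

Execution, op by op:
  [-33, 21, -2, -12] -> [-12] -> [-36] -> -36
  [-28, 11, 13, 9, -21, 23, -18, -35, -9, 31] -> [9, -21, 23, -18, -35, -9, 31] -> [27, -63, 69, -54, -105, -27, 93] -> 93
  [-23, 4, 32, 28, 5, 3, -24, 16, 42, -46] -> [28, 5, 3, -24, 16, 42, -46] -> [84, 15, 9, -72, 48, 126, -138] -> 126
  [-11, -5, 29, 7, -43, 27, -15, -46] -> [7, -43, 27, -15, -46] -> [21, -129, 81, -45, -138] -> 81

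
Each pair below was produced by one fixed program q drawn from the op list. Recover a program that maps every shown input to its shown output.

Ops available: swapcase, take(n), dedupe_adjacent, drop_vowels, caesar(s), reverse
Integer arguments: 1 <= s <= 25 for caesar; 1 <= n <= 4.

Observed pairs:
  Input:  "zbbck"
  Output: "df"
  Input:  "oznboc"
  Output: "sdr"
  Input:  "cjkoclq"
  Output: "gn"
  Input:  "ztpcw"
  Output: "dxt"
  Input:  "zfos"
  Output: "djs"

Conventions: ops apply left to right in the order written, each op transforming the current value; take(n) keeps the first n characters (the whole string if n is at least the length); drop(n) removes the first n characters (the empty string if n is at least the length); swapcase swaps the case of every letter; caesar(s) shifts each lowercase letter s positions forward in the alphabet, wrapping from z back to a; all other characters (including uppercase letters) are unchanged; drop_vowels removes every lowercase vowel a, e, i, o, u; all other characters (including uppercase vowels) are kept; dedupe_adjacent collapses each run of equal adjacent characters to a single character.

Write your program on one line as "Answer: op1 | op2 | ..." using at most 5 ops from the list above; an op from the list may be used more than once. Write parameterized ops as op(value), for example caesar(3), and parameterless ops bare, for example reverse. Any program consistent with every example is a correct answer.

take(4) | take(3) | caesar(4) | drop_vowels | dedupe_adjacent

Check, running the answer program on each example:
  "zbbck" -> "zbbc" -> "zbb" -> "dff" -> "dff" -> "df"
  "oznboc" -> "oznb" -> "ozn" -> "sdr" -> "sdr" -> "sdr"
  "cjkoclq" -> "cjko" -> "cjk" -> "gno" -> "gn" -> "gn"
  "ztpcw" -> "ztpc" -> "ztp" -> "dxt" -> "dxt" -> "dxt"
  "zfos" -> "zfos" -> "zfo" -> "djs" -> "djs" -> "djs"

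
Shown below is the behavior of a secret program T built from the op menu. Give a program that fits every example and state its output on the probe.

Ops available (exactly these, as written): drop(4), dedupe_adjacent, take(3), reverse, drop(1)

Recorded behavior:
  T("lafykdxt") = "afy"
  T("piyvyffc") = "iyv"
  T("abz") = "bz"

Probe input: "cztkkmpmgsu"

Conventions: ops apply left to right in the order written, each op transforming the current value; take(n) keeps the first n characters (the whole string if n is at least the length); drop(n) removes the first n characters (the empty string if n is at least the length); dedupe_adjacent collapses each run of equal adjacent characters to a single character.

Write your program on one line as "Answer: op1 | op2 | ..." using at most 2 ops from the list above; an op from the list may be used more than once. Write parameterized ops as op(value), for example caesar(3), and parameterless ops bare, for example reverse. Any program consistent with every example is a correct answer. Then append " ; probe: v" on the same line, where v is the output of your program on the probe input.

drop(1) | take(3) ; probe: "ztk"

Check, running the answer program on each example:
  "lafykdxt" -> "afykdxt" -> "afy"
  "piyvyffc" -> "iyvyffc" -> "iyv"
  "abz" -> "bz" -> "bz"
  probe: "cztkkmpmgsu" -> "ztkkmpmgsu" -> "ztk"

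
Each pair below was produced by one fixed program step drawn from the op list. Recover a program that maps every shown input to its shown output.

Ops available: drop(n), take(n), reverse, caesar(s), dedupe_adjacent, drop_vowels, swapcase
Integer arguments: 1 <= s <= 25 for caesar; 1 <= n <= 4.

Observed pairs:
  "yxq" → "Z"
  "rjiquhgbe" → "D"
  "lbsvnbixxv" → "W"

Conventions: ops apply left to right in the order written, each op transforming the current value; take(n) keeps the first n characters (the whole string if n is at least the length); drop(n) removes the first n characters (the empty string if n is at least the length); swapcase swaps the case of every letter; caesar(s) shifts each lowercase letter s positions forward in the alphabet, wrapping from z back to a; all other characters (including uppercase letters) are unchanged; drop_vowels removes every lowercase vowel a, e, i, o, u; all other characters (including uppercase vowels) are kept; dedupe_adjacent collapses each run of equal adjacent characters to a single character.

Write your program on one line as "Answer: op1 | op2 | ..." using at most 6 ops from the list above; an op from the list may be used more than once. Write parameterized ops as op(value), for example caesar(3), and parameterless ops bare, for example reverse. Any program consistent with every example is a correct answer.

drop(1) | caesar(9) | take(4) | reverse | take(1) | swapcase

Check, running the answer program on each example:
  "yxq" -> "xq" -> "gz" -> "gz" -> "zg" -> "z" -> "Z"
  "rjiquhgbe" -> "jiquhgbe" -> "srzdqpkn" -> "srzd" -> "dzrs" -> "d" -> "D"
  "lbsvnbixxv" -> "bsvnbixxv" -> "kbewkrgge" -> "kbew" -> "webk" -> "w" -> "W"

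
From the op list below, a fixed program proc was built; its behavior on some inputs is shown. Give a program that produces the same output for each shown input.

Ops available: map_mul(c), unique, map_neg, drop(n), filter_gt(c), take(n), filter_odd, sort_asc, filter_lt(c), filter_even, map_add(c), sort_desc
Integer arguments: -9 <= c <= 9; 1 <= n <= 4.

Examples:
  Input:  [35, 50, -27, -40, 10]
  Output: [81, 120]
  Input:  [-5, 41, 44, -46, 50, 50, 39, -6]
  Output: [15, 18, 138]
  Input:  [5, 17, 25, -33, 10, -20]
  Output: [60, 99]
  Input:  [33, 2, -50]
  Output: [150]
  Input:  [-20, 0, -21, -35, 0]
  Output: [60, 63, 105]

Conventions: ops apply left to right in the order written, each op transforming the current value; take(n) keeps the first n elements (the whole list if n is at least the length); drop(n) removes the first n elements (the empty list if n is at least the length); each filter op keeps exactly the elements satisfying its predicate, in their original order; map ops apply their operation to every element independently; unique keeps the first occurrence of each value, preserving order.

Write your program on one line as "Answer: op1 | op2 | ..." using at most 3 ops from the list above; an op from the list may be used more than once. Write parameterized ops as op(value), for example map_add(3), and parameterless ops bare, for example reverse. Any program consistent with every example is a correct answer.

map_mul(-3) | filter_gt(2) | sort_asc

Check, running the answer program on each example:
  [35, 50, -27, -40, 10] -> [-105, -150, 81, 120, -30] -> [81, 120] -> [81, 120]
  [-5, 41, 44, -46, 50, 50, 39, -6] -> [15, -123, -132, 138, -150, -150, -117, 18] -> [15, 138, 18] -> [15, 18, 138]
  [5, 17, 25, -33, 10, -20] -> [-15, -51, -75, 99, -30, 60] -> [99, 60] -> [60, 99]
  [33, 2, -50] -> [-99, -6, 150] -> [150] -> [150]
  [-20, 0, -21, -35, 0] -> [60, 0, 63, 105, 0] -> [60, 63, 105] -> [60, 63, 105]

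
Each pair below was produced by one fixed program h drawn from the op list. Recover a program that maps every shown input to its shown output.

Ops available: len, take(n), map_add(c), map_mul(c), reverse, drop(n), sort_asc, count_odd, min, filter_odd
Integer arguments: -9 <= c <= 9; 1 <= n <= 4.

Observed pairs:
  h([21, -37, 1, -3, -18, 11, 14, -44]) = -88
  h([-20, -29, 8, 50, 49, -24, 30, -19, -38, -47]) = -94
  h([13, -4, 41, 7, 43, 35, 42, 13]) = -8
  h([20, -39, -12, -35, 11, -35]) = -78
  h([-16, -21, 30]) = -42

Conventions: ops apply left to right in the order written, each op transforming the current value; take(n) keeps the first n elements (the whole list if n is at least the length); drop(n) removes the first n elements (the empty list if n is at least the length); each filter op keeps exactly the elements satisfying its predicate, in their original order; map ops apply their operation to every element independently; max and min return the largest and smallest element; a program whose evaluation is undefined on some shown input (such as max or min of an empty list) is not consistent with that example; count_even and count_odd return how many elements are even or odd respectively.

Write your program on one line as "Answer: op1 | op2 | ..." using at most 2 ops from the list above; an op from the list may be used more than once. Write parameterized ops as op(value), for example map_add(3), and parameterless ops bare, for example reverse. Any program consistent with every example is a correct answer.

map_mul(2) | min

Check, running the answer program on each example:
  [21, -37, 1, -3, -18, 11, 14, -44] -> [42, -74, 2, -6, -36, 22, 28, -88] -> -88
  [-20, -29, 8, 50, 49, -24, 30, -19, -38, -47] -> [-40, -58, 16, 100, 98, -48, 60, -38, -76, -94] -> -94
  [13, -4, 41, 7, 43, 35, 42, 13] -> [26, -8, 82, 14, 86, 70, 84, 26] -> -8
  [20, -39, -12, -35, 11, -35] -> [40, -78, -24, -70, 22, -70] -> -78
  [-16, -21, 30] -> [-32, -42, 60] -> -42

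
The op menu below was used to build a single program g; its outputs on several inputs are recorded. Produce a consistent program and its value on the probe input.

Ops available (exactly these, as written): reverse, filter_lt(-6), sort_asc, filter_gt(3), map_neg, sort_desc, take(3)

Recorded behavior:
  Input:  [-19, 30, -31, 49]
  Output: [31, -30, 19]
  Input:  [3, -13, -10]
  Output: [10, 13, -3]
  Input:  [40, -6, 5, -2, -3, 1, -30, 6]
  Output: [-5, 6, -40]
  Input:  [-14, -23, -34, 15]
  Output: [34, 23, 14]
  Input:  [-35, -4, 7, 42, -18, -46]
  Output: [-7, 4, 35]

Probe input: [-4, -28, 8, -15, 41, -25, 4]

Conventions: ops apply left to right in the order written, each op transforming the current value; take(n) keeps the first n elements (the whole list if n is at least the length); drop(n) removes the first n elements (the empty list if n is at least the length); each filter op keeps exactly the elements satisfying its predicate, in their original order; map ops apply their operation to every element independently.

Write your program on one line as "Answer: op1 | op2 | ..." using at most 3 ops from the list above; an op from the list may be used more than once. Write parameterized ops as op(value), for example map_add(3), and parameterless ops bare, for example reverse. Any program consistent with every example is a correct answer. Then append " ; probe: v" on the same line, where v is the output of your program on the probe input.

take(3) | map_neg | reverse ; probe: [-8, 28, 4]

Check, running the answer program on each example:
  [-19, 30, -31, 49] -> [-19, 30, -31] -> [19, -30, 31] -> [31, -30, 19]
  [3, -13, -10] -> [3, -13, -10] -> [-3, 13, 10] -> [10, 13, -3]
  [40, -6, 5, -2, -3, 1, -30, 6] -> [40, -6, 5] -> [-40, 6, -5] -> [-5, 6, -40]
  [-14, -23, -34, 15] -> [-14, -23, -34] -> [14, 23, 34] -> [34, 23, 14]
  [-35, -4, 7, 42, -18, -46] -> [-35, -4, 7] -> [35, 4, -7] -> [-7, 4, 35]
  probe: [-4, -28, 8, -15, 41, -25, 4] -> [-4, -28, 8] -> [4, 28, -8] -> [-8, 28, 4]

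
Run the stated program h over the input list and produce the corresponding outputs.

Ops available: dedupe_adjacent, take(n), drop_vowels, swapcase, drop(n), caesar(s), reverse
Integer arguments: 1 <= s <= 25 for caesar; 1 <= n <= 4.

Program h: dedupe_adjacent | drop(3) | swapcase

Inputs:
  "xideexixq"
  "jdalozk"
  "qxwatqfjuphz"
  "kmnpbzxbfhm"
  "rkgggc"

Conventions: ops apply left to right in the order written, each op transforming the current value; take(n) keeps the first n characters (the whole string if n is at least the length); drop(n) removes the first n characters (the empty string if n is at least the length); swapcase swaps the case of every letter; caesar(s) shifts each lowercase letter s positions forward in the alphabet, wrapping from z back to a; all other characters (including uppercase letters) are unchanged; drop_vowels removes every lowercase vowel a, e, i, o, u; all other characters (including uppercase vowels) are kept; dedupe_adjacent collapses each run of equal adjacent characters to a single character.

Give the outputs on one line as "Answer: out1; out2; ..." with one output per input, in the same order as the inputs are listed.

Execution, op by op:
  "xideexixq" -> "xidexixq" -> "exixq" -> "EXIXQ"
  "jdalozk" -> "jdalozk" -> "lozk" -> "LOZK"
  "qxwatqfjuphz" -> "qxwatqfjuphz" -> "atqfjuphz" -> "ATQFJUPHZ"
  "kmnpbzxbfhm" -> "kmnpbzxbfhm" -> "pbzxbfhm" -> "PBZXBFHM"
  "rkgggc" -> "rkgc" -> "c" -> "C"

"EXIXQ"; "LOZK"; "ATQFJUPHZ"; "PBZXBFHM"; "C"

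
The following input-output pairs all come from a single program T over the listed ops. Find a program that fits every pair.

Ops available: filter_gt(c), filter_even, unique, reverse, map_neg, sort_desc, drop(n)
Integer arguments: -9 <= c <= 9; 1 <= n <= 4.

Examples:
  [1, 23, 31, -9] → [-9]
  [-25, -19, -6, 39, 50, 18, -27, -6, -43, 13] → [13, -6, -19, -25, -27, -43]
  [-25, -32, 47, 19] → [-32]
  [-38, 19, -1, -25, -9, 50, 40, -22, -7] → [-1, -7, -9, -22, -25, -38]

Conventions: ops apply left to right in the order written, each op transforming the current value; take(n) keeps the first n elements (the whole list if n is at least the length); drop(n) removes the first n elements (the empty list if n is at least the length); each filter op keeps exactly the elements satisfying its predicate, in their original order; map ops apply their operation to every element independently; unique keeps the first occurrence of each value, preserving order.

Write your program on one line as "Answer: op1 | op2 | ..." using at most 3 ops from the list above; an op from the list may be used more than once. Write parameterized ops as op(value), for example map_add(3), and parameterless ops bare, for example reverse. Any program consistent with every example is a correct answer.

sort_desc | drop(3) | unique

Check, running the answer program on each example:
  [1, 23, 31, -9] -> [31, 23, 1, -9] -> [-9] -> [-9]
  [-25, -19, -6, 39, 50, 18, -27, -6, -43, 13] -> [50, 39, 18, 13, -6, -6, -19, -25, -27, -43] -> [13, -6, -6, -19, -25, -27, -43] -> [13, -6, -19, -25, -27, -43]
  [-25, -32, 47, 19] -> [47, 19, -25, -32] -> [-32] -> [-32]
  [-38, 19, -1, -25, -9, 50, 40, -22, -7] -> [50, 40, 19, -1, -7, -9, -22, -25, -38] -> [-1, -7, -9, -22, -25, -38] -> [-1, -7, -9, -22, -25, -38]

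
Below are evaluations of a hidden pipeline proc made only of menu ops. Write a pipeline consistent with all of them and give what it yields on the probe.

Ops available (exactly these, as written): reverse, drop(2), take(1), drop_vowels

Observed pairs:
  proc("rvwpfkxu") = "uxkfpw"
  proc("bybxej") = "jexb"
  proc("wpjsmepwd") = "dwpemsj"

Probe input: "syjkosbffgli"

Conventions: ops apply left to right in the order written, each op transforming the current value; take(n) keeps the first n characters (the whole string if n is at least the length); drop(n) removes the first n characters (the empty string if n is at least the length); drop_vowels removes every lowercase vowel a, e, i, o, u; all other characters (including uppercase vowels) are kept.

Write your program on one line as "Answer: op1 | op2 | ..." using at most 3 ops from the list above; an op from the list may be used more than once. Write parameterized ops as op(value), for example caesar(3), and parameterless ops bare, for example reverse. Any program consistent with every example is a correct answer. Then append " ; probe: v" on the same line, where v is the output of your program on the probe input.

drop(2) | reverse ; probe: "ilgffbsokj"

Check, running the answer program on each example:
  "rvwpfkxu" -> "wpfkxu" -> "uxkfpw"
  "bybxej" -> "bxej" -> "jexb"
  "wpjsmepwd" -> "jsmepwd" -> "dwpemsj"
  probe: "syjkosbffgli" -> "jkosbffgli" -> "ilgffbsokj"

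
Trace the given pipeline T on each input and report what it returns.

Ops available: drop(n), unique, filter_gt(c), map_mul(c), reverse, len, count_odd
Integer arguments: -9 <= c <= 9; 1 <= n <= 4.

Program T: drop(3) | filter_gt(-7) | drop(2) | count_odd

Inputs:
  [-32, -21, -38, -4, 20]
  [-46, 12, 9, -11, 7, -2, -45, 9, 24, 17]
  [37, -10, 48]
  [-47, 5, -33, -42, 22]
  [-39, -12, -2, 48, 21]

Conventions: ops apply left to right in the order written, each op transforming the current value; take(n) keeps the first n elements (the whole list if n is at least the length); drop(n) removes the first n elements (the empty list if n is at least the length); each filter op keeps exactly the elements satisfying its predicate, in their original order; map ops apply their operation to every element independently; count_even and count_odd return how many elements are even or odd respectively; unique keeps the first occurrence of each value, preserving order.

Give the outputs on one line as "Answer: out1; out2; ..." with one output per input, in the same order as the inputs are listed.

Execution, op by op:
  [-32, -21, -38, -4, 20] -> [-4, 20] -> [-4, 20] -> [] -> 0
  [-46, 12, 9, -11, 7, -2, -45, 9, 24, 17] -> [-11, 7, -2, -45, 9, 24, 17] -> [7, -2, 9, 24, 17] -> [9, 24, 17] -> 2
  [37, -10, 48] -> [] -> [] -> [] -> 0
  [-47, 5, -33, -42, 22] -> [-42, 22] -> [22] -> [] -> 0
  [-39, -12, -2, 48, 21] -> [48, 21] -> [48, 21] -> [] -> 0

0; 2; 0; 0; 0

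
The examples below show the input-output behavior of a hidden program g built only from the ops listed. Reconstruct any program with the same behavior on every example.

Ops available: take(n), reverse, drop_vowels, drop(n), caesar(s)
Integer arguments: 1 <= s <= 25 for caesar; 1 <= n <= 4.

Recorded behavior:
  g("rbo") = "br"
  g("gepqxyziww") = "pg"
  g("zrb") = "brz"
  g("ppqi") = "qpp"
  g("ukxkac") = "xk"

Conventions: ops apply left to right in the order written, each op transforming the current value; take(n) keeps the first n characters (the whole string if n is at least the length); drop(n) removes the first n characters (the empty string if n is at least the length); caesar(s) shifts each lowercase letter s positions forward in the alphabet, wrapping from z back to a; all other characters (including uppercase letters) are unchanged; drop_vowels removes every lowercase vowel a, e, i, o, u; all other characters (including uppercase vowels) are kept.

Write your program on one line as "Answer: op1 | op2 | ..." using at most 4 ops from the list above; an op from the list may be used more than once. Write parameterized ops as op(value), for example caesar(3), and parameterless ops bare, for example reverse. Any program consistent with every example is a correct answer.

take(3) | reverse | drop_vowels

Check, running the answer program on each example:
  "rbo" -> "rbo" -> "obr" -> "br"
  "gepqxyziww" -> "gep" -> "peg" -> "pg"
  "zrb" -> "zrb" -> "brz" -> "brz"
  "ppqi" -> "ppq" -> "qpp" -> "qpp"
  "ukxkac" -> "ukx" -> "xku" -> "xk"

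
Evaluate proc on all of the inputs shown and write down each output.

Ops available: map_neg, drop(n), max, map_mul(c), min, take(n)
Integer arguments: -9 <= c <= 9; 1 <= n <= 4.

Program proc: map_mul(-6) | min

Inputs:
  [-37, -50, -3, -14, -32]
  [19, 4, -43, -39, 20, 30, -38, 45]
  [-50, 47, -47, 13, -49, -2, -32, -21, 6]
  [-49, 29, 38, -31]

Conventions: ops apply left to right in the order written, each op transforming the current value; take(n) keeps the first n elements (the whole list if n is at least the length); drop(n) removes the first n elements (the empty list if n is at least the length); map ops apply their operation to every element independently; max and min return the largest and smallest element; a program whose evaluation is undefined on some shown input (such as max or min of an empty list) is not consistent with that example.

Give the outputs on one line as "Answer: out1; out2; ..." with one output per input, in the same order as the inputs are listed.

Execution, op by op:
  [-37, -50, -3, -14, -32] -> [222, 300, 18, 84, 192] -> 18
  [19, 4, -43, -39, 20, 30, -38, 45] -> [-114, -24, 258, 234, -120, -180, 228, -270] -> -270
  [-50, 47, -47, 13, -49, -2, -32, -21, 6] -> [300, -282, 282, -78, 294, 12, 192, 126, -36] -> -282
  [-49, 29, 38, -31] -> [294, -174, -228, 186] -> -228

18; -270; -282; -228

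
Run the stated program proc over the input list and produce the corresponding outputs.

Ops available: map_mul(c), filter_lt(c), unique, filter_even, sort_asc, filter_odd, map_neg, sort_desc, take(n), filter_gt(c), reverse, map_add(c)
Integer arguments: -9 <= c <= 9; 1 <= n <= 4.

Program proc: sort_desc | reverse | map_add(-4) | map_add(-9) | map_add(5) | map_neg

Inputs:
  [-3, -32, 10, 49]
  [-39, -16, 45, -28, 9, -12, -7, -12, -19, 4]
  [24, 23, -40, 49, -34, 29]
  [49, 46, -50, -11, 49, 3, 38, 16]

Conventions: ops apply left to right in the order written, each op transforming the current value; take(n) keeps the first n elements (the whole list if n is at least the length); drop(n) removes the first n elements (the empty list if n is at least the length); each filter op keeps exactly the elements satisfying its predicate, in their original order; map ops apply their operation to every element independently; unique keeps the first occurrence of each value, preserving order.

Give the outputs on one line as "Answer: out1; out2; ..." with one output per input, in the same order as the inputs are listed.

[40, 11, -2, -41]; [47, 36, 27, 24, 20, 20, 15, 4, -1, -37]; [48, 42, -15, -16, -21, -41]; [58, 19, 5, -8, -30, -38, -41, -41]

Execution, op by op:
  [-3, -32, 10, 49] -> [49, 10, -3, -32] -> [-32, -3, 10, 49] -> [-36, -7, 6, 45] -> [-45, -16, -3, 36] -> [-40, -11, 2, 41] -> [40, 11, -2, -41]
  [-39, -16, 45, -28, 9, -12, -7, -12, -19, 4] -> [45, 9, 4, -7, -12, -12, -16, -19, -28, -39] -> [-39, -28, -19, -16, -12, -12, -7, 4, 9, 45] -> [-43, -32, -23, -20, -16, -16, -11, 0, 5, 41] -> [-52, -41, -32, -29, -25, -25, -20, -9, -4, 32] -> [-47, -36, -27, -24, -20, -20, -15, -4, 1, 37] -> [47, 36, 27, 24, 20, 20, 15, 4, -1, -37]
  [24, 23, -40, 49, -34, 29] -> [49, 29, 24, 23, -34, -40] -> [-40, -34, 23, 24, 29, 49] -> [-44, -38, 19, 20, 25, 45] -> [-53, -47, 10, 11, 16, 36] -> [-48, -42, 15, 16, 21, 41] -> [48, 42, -15, -16, -21, -41]
  [49, 46, -50, -11, 49, 3, 38, 16] -> [49, 49, 46, 38, 16, 3, -11, -50] -> [-50, -11, 3, 16, 38, 46, 49, 49] -> [-54, -15, -1, 12, 34, 42, 45, 45] -> [-63, -24, -10, 3, 25, 33, 36, 36] -> [-58, -19, -5, 8, 30, 38, 41, 41] -> [58, 19, 5, -8, -30, -38, -41, -41]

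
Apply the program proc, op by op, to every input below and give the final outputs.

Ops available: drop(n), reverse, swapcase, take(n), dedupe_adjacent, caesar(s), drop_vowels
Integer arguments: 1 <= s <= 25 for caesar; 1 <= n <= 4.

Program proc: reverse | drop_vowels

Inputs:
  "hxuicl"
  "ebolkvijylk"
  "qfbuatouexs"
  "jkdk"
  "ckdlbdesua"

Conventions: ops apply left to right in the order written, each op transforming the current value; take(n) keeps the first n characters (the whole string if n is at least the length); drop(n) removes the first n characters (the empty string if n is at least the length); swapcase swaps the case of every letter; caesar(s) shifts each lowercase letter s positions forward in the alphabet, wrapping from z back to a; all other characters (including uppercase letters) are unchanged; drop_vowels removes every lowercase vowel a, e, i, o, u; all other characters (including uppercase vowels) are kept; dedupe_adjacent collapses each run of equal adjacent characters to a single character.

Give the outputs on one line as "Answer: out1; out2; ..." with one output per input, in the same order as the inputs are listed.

"lcxh"; "klyjvklb"; "sxtbfq"; "kdkj"; "sdbldkc"

Execution, op by op:
  "hxuicl" -> "lciuxh" -> "lcxh"
  "ebolkvijylk" -> "klyjivklobe" -> "klyjvklb"
  "qfbuatouexs" -> "sxeuotaubfq" -> "sxtbfq"
  "jkdk" -> "kdkj" -> "kdkj"
  "ckdlbdesua" -> "ausedbldkc" -> "sdbldkc"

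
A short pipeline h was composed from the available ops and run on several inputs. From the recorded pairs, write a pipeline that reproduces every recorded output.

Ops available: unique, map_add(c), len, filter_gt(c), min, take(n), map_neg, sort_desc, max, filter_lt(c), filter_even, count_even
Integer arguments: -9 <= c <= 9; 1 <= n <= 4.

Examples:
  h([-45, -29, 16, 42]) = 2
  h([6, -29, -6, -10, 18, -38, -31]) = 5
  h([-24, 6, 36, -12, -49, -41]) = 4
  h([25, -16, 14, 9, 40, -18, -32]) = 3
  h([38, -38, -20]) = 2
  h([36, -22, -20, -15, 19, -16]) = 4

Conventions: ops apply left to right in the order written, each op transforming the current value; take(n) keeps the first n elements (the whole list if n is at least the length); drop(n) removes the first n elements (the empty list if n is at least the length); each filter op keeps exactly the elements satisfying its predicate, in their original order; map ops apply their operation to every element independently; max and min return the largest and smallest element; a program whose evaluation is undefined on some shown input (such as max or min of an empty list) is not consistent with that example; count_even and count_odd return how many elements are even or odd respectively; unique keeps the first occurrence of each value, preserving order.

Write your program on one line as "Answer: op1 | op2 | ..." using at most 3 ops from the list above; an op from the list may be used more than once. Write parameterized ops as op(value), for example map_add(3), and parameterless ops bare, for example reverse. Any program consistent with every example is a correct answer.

filter_lt(0) | len

Check, running the answer program on each example:
  [-45, -29, 16, 42] -> [-45, -29] -> 2
  [6, -29, -6, -10, 18, -38, -31] -> [-29, -6, -10, -38, -31] -> 5
  [-24, 6, 36, -12, -49, -41] -> [-24, -12, -49, -41] -> 4
  [25, -16, 14, 9, 40, -18, -32] -> [-16, -18, -32] -> 3
  [38, -38, -20] -> [-38, -20] -> 2
  [36, -22, -20, -15, 19, -16] -> [-22, -20, -15, -16] -> 4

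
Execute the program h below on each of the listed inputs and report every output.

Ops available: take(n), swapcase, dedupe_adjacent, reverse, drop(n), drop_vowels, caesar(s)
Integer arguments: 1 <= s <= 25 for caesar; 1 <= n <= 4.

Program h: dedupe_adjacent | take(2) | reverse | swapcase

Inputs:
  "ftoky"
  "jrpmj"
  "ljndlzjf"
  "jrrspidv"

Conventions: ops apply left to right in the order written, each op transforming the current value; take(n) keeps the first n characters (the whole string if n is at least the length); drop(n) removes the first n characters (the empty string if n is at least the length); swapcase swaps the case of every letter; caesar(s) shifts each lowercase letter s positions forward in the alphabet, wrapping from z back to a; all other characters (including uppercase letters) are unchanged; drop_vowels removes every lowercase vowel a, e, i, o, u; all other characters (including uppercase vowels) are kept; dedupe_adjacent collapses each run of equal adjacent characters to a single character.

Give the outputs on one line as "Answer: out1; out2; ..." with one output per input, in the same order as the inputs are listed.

"TF"; "RJ"; "JL"; "RJ"

Execution, op by op:
  "ftoky" -> "ftoky" -> "ft" -> "tf" -> "TF"
  "jrpmj" -> "jrpmj" -> "jr" -> "rj" -> "RJ"
  "ljndlzjf" -> "ljndlzjf" -> "lj" -> "jl" -> "JL"
  "jrrspidv" -> "jrspidv" -> "jr" -> "rj" -> "RJ"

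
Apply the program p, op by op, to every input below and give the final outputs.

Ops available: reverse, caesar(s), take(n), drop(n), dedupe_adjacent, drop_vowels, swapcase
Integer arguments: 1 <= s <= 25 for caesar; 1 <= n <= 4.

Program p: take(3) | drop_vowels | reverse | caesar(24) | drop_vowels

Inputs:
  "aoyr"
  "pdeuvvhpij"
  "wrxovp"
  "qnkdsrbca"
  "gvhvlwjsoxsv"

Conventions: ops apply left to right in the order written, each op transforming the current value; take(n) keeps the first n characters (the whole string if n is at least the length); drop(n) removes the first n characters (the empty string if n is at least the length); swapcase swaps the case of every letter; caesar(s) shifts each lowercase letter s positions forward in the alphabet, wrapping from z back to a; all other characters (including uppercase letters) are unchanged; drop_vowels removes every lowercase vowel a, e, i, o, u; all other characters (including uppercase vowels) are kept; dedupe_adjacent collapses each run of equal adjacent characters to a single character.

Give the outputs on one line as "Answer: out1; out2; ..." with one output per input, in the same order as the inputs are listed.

Execution, op by op:
  "aoyr" -> "aoy" -> "y" -> "y" -> "w" -> "w"
  "pdeuvvhpij" -> "pde" -> "pd" -> "dp" -> "bn" -> "bn"
  "wrxovp" -> "wrx" -> "wrx" -> "xrw" -> "vpu" -> "vp"
  "qnkdsrbca" -> "qnk" -> "qnk" -> "knq" -> "ilo" -> "l"
  "gvhvlwjsoxsv" -> "gvh" -> "gvh" -> "hvg" -> "fte" -> "ft"

"w"; "bn"; "vp"; "l"; "ft"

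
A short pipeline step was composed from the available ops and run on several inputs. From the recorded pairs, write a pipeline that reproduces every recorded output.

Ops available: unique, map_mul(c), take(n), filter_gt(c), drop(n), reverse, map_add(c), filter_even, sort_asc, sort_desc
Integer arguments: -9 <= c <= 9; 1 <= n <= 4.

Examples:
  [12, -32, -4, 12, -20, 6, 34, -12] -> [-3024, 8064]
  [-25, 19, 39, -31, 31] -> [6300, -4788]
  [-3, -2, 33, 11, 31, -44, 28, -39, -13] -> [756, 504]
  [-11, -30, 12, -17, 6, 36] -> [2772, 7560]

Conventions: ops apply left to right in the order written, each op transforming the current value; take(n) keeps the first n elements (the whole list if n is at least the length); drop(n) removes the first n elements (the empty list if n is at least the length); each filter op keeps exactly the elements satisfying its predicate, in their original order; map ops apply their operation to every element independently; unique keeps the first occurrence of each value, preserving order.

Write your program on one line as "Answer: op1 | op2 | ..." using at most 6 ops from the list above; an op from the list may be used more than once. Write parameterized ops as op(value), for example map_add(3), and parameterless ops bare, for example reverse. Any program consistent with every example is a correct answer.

map_mul(-4) | map_mul(-9) | unique | take(2) | map_mul(-7)

Check, running the answer program on each example:
  [12, -32, -4, 12, -20, 6, 34, -12] -> [-48, 128, 16, -48, 80, -24, -136, 48] -> [432, -1152, -144, 432, -720, 216, 1224, -432] -> [432, -1152, -144, -720, 216, 1224, -432] -> [432, -1152] -> [-3024, 8064]
  [-25, 19, 39, -31, 31] -> [100, -76, -156, 124, -124] -> [-900, 684, 1404, -1116, 1116] -> [-900, 684, 1404, -1116, 1116] -> [-900, 684] -> [6300, -4788]
  [-3, -2, 33, 11, 31, -44, 28, -39, -13] -> [12, 8, -132, -44, -124, 176, -112, 156, 52] -> [-108, -72, 1188, 396, 1116, -1584, 1008, -1404, -468] -> [-108, -72, 1188, 396, 1116, -1584, 1008, -1404, -468] -> [-108, -72] -> [756, 504]
  [-11, -30, 12, -17, 6, 36] -> [44, 120, -48, 68, -24, -144] -> [-396, -1080, 432, -612, 216, 1296] -> [-396, -1080, 432, -612, 216, 1296] -> [-396, -1080] -> [2772, 7560]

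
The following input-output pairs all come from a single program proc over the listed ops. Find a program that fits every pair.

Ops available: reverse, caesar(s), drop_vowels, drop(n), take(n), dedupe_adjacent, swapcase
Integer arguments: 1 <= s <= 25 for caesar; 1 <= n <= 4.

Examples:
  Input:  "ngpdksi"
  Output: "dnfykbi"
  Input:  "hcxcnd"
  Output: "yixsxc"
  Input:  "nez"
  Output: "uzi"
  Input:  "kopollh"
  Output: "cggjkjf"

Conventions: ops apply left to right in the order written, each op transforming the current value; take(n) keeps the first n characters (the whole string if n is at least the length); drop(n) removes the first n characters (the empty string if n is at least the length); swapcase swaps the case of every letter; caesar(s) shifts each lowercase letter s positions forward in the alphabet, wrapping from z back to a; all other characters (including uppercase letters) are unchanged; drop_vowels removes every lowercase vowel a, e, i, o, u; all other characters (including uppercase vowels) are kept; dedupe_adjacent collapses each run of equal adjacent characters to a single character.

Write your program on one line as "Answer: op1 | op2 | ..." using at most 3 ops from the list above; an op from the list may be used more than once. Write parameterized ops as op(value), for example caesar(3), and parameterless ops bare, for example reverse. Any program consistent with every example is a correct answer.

reverse | caesar(13) | caesar(8)

Check, running the answer program on each example:
  "ngpdksi" -> "iskdpgn" -> "vfxqcta" -> "dnfykbi"
  "hcxcnd" -> "dncxch" -> "qapkpu" -> "yixsxc"
  "nez" -> "zen" -> "mra" -> "uzi"
  "kopollh" -> "hllopok" -> "uyybcbx" -> "cggjkjf"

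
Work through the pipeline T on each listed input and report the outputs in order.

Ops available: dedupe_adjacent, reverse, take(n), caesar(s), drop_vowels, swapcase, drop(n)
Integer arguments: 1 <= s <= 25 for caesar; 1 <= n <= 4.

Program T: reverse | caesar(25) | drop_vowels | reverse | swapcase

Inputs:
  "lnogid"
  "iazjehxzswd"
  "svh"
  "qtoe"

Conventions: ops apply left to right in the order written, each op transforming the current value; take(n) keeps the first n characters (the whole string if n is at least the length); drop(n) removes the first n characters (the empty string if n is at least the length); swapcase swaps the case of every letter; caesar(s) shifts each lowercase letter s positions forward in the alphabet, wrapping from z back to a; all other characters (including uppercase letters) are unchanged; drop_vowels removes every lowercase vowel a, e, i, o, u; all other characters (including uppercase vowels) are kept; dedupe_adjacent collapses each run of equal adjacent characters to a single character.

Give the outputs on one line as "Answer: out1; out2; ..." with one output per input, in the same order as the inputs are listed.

Execution, op by op:
  "lnogid" -> "digonl" -> "chfnmk" -> "chfnmk" -> "kmnfhc" -> "KMNFHC"
  "iazjehxzswd" -> "dwszxhejzai" -> "cvrywgdiyzh" -> "cvrywgdyzh" -> "hzydgwyrvc" -> "HZYDGWYRVC"
  "svh" -> "hvs" -> "gur" -> "gr" -> "rg" -> "RG"
  "qtoe" -> "eotq" -> "dnsp" -> "dnsp" -> "psnd" -> "PSND"

"KMNFHC"; "HZYDGWYRVC"; "RG"; "PSND"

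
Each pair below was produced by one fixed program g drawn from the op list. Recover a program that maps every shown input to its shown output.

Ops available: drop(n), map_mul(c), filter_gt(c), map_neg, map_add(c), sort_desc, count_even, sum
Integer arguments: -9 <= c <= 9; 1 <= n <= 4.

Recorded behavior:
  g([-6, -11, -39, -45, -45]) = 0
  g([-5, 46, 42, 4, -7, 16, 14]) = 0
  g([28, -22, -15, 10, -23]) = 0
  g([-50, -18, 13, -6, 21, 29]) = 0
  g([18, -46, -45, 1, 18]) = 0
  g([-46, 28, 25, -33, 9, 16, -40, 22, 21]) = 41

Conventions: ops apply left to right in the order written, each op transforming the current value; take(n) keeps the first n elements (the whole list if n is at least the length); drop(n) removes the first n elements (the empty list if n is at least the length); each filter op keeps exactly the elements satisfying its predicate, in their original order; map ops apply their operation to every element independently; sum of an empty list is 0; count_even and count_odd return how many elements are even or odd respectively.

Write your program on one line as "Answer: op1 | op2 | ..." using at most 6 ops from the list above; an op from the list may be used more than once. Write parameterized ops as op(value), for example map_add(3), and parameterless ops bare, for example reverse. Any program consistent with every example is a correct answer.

sort_desc | drop(4) | filter_gt(4) | map_add(8) | sum

Check, running the answer program on each example:
  [-6, -11, -39, -45, -45] -> [-6, -11, -39, -45, -45] -> [-45] -> [] -> [] -> 0
  [-5, 46, 42, 4, -7, 16, 14] -> [46, 42, 16, 14, 4, -5, -7] -> [4, -5, -7] -> [] -> [] -> 0
  [28, -22, -15, 10, -23] -> [28, 10, -15, -22, -23] -> [-23] -> [] -> [] -> 0
  [-50, -18, 13, -6, 21, 29] -> [29, 21, 13, -6, -18, -50] -> [-18, -50] -> [] -> [] -> 0
  [18, -46, -45, 1, 18] -> [18, 18, 1, -45, -46] -> [-46] -> [] -> [] -> 0
  [-46, 28, 25, -33, 9, 16, -40, 22, 21] -> [28, 25, 22, 21, 16, 9, -33, -40, -46] -> [16, 9, -33, -40, -46] -> [16, 9] -> [24, 17] -> 41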